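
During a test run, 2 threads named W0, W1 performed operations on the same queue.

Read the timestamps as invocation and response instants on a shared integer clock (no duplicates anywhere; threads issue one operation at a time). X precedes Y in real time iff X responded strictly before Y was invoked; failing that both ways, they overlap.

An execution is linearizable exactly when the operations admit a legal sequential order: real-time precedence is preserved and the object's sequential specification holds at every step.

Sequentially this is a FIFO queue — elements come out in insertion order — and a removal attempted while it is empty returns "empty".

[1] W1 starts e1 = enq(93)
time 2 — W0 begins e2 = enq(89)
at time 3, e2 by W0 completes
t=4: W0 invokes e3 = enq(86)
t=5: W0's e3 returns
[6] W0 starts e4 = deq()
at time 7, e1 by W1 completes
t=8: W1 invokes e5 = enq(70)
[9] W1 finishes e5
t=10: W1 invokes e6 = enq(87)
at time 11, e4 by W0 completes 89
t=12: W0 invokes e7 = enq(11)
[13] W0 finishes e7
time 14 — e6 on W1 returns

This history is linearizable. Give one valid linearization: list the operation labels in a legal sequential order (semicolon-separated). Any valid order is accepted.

1. e2 enq(89), leaving queue <89>
2. e1 enq(93), leaving queue <89,93>
3. e3 enq(86), leaving queue <89,93,86>
4. e4 deq() → 89, leaving queue <93,86>
5. e5 enq(70), leaving queue <93,86,70>
6. e6 enq(87), leaving queue <93,86,70,87>
7. e7 enq(11), leaving queue <93,86,70,87,11>

e2; e1; e3; e4; e5; e6; e7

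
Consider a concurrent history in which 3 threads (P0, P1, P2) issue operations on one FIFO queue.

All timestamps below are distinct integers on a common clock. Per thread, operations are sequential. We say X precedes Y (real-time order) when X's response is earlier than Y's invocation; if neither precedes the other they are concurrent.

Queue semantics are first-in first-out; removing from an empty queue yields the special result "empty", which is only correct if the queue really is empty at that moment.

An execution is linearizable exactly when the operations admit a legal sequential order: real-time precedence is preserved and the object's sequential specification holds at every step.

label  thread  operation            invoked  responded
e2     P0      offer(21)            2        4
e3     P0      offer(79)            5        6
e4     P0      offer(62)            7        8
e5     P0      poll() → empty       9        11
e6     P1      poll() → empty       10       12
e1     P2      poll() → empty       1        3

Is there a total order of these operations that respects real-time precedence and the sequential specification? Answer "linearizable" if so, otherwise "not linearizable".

not linearizable

events 1..10 are fine; event 11 — the response of e5 at time 11 — makes the prefix non-linearizable
checked exhaustively: 2 real-time-consistent orders of 5 completed operations, zero legal FIFO queue replays
completion choices over the 1 pending operation (e6) were checked; none helps
one such order, e1, e2, e3, e4, e5 (pending dropped), breaks at step 5 where e5 poll() → empty is illegal
one such order, e2, e1, e3, e4, e5 (pending dropped), breaks at step 2 where e1 poll() → empty is illegal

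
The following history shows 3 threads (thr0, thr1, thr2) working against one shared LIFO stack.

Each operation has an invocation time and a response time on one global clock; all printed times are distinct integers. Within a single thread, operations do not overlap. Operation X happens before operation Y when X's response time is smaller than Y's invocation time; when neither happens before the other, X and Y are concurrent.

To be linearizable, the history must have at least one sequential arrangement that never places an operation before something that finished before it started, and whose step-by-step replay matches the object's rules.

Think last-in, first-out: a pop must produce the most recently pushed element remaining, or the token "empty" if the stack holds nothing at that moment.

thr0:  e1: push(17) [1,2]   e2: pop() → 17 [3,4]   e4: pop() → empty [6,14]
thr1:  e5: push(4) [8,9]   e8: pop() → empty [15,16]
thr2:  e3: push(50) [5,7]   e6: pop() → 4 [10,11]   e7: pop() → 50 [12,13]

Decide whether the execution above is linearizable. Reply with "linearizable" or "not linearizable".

one valid linearization: e1, e2, e3, e5, e6, e7, e4, e8
after step 1 (e1 push(17)): stack <17>
after step 2 (e2 pop() → 17): stack <>
after step 3 (e3 push(50)): stack <50>
after step 4 (e5 push(4)): stack <50,4>
after step 5 (e6 pop() → 4): stack <50>
after step 6 (e7 pop() → 50): stack <>
after step 7 (e4 pop() → empty): stack <>
after step 8 (e8 pop() → empty): stack <>

linearizable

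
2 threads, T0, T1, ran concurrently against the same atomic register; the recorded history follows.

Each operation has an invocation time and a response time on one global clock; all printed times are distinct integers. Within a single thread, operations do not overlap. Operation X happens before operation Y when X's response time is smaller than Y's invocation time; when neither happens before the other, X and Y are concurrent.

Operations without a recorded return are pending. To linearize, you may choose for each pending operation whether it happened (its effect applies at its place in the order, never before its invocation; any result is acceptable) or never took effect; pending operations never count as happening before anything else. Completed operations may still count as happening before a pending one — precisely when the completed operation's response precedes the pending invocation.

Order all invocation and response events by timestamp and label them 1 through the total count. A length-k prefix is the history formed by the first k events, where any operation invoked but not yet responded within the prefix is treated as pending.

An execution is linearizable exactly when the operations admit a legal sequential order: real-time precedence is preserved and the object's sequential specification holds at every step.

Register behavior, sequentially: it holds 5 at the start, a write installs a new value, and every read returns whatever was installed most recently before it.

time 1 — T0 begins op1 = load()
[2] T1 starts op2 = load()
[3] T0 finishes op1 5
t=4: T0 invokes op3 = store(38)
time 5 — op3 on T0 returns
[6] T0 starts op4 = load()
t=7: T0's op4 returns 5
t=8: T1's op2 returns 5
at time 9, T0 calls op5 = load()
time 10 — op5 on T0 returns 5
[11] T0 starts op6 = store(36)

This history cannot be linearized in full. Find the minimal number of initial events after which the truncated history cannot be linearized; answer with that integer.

a valid linearization of events 1..6 exists, for instance op1, op2, op3:
step 1: op1 load() → 5 — value 5
step 2: op2 load() (pending, included) — value 5
step 3: op3 store(38) — value 38
at event 7 (op4's time-7 response) nothing linearizes any more
every completion of the 1 pending operation (op2) was checked; none linearizes
one such order, op1, op3, op4 (pending dropped), breaks at step 3 where op4 load() → 5 is illegal

7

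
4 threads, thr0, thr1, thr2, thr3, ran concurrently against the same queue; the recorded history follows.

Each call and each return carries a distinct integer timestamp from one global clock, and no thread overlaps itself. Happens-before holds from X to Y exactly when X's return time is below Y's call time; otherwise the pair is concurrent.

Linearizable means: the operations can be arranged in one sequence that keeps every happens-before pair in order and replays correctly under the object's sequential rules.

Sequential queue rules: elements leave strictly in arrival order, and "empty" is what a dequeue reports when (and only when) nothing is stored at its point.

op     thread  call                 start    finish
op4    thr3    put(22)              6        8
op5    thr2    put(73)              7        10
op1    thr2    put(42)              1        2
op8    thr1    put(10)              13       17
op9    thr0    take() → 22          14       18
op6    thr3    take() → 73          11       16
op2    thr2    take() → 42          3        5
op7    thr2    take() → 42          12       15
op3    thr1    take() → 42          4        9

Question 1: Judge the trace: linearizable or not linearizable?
the violation lands at event 9, op3's response at time 9: events 1..8 linearize, events 1..9 do not
all 3 real-time-respecting orders fail — 4 completed queue operations, no legal replay
no escape via the 1 pending operation (op5): every completion choice fails
one such order, op1, op2, op3, op4 (pending dropped), breaks at step 3 where op3 take() → 42 is illegal
one such order, op1, op2, op4, op3 (pending dropped), breaks at step 4 where op3 take() → 42 is illegal

not linearizable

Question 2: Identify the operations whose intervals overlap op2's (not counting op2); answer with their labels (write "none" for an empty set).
op2 runs from 3 to 5; window-overlapping ops are concurrent
op1 [1,2]: before
op3 [4,9]: concurrent
op4 [6,8]: after
op5 [7,10]: after
op6 [11,16]: after
op7 [12,15]: after
op8 [13,17]: after
op9 [14,18]: after

op3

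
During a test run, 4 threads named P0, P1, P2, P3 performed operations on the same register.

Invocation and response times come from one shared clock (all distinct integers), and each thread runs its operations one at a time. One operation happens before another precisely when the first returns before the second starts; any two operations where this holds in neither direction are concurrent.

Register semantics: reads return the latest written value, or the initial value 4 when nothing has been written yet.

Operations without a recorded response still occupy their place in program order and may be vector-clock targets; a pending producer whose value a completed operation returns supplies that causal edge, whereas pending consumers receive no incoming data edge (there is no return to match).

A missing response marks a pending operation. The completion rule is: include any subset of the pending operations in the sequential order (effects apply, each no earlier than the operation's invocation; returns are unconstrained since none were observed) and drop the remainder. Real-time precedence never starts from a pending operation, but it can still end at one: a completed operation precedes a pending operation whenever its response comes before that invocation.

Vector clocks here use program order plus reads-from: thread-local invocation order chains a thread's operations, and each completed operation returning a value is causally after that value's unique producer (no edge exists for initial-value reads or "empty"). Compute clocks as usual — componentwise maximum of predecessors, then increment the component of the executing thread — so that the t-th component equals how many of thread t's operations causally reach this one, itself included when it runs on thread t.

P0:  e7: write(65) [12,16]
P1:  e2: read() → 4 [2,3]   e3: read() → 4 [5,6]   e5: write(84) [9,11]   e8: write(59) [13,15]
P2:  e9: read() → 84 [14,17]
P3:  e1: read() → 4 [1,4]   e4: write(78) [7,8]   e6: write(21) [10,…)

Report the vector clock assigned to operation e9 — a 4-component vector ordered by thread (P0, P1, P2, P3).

(0, 3, 1, 0)

e1 (invocation 1): nothing precedes it; P3's component alone gives (0, 0, 0, 1)
e2 (invocation 2): nothing precedes it; P1's component alone gives (0, 1, 0, 0)
e7 (invocation 12): nothing precedes it; P0's component alone gives (1, 0, 0, 0)
e4, invoked 7, takes VC(e1)=(0, 0, 0, 1) under max, adds 1 for P3 → (0, 0, 0, 2)
e3, invoked 5, takes VC(e2)=(0, 1, 0, 0) under max, adds 1 for P1 → (0, 2, 0, 0)
e6, invoked 10, takes VC(e4)=(0, 0, 0, 2) under max, adds 1 for P3 → (0, 0, 0, 3)
e5, invoked 9, takes VC(e3)=(0, 2, 0, 0) under max, adds 1 for P1 → (0, 3, 0, 0)
e9, invoked 14, takes VC(e5)=(0, 3, 0, 0) under max, adds 1 for P2 → (0, 3, 1, 0)
e8, invoked 13, takes VC(e5)=(0, 3, 0, 0) under max, adds 1 for P1 → (0, 4, 0, 0)
target: VC(e9) = (0, 3, 1, 0)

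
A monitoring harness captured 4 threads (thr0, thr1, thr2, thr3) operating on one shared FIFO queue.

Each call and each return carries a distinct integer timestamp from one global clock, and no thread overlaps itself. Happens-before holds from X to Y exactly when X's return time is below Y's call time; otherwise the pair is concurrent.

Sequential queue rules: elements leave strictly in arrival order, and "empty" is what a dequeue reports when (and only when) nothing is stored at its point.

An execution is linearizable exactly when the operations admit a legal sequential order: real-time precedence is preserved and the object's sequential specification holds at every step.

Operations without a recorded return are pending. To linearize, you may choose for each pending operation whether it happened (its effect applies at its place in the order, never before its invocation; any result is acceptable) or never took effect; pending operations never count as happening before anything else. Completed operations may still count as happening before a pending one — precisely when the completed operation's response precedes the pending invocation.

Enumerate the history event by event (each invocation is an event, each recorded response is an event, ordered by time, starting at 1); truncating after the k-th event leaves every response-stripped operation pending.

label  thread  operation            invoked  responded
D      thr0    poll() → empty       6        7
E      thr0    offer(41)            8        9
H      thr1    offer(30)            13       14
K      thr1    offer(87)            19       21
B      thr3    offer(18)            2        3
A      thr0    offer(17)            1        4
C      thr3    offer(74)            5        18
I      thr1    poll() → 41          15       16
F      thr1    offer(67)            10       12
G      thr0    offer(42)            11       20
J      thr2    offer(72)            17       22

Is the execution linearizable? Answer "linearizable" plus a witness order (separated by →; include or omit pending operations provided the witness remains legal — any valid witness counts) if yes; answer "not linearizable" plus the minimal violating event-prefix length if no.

not linearizable — minimal violating prefix: 7 events

prefix check: 1..6 passes, 1..7 fails once D's time-7 response joins
checked exhaustively: 2 real-time-consistent orders of 3 completed operations, zero legal FIFO queue replays
completion choices over the 1 pending operation (C) were checked; none helps
for example A, B, D (pending dropped) fails at step 3: D poll() → empty is not legal there
for example B, A, D (pending dropped) fails at step 3: D poll() → empty is not legal there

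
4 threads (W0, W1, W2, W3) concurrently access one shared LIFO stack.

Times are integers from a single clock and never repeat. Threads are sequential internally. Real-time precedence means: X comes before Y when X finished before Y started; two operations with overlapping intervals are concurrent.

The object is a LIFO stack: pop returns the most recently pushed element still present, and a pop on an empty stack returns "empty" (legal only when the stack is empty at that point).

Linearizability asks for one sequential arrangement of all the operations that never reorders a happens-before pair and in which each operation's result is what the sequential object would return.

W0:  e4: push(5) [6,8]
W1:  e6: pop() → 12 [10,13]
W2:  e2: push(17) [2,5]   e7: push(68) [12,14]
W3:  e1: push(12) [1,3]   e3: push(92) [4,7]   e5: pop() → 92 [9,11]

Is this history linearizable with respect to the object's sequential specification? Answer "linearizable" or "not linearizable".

events 1..12 are fine; event 13 — the response of e6 at time 13 — makes the prefix non-linearizable
10 orders of the 6 completed LIFO stack ops respect real time; none is legal
include/drop combinations of the 1 pending operation (e7) were all tried; none helps
for example e1, e2, e3, e4, e5, e6 (pending dropped) fails at step 5: e5 pop() → 92 is not legal there
for example e1, e2, e3, e4, e6, e5 (pending dropped) fails at step 5: e6 pop() → 12 is not legal there

not linearizable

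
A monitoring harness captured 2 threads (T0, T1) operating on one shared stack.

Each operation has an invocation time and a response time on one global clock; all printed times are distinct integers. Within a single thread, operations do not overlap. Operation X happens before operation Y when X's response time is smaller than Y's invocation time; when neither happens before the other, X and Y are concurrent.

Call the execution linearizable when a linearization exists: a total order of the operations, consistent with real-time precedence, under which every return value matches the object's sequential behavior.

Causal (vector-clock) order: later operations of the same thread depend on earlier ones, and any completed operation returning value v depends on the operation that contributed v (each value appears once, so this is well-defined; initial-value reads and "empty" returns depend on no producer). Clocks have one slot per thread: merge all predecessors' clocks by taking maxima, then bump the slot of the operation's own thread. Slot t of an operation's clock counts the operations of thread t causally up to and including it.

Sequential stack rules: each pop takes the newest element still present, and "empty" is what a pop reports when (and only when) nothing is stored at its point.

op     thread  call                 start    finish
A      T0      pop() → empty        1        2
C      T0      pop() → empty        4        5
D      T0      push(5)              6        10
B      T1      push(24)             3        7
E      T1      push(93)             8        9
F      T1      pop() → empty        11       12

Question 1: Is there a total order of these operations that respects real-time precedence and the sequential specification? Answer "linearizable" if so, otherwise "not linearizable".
prefix check: 1..11 passes, 1..12 fails once F's time-12 response joins
no legal order exists: 5 real-time-consistent candidates over 6 completed stack operations, all rejected
take A, B, C, D, E, F: step 3 already fails, because C pop() → empty cannot occur there
take A, B, C, E, D, F: step 3 already fails, because C pop() → empty cannot occur there

not linearizable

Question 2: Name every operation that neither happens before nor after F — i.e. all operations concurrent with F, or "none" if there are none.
overlap test against F [11,12]: concurrent iff the interval meets 11..12
A [1,2]: before
B [3,7]: before
C [4,5]: before
D [6,10]: before
E [8,9]: before

none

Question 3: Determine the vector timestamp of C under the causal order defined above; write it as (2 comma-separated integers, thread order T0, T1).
VC(B, invoked at 3): no causal predecessors; +1 on T1 → (0, 1)
VC(A, invoked at 1): no causal predecessors; +1 on T0 → (1, 0)
from VC(B)=(0, 1), E (invoked 8) maxes components and bumps T1 → (0, 2)
from VC(A)=(1, 0), C (invoked 4) maxes components and bumps T0 → (2, 0)
from VC(E)=(0, 2), F (invoked 11) maxes components and bumps T1 → (0, 3)
from VC(C)=(2, 0), D (invoked 6) maxes components and bumps T0 → (3, 0)
target: VC(C) = (2, 0)

(2, 0)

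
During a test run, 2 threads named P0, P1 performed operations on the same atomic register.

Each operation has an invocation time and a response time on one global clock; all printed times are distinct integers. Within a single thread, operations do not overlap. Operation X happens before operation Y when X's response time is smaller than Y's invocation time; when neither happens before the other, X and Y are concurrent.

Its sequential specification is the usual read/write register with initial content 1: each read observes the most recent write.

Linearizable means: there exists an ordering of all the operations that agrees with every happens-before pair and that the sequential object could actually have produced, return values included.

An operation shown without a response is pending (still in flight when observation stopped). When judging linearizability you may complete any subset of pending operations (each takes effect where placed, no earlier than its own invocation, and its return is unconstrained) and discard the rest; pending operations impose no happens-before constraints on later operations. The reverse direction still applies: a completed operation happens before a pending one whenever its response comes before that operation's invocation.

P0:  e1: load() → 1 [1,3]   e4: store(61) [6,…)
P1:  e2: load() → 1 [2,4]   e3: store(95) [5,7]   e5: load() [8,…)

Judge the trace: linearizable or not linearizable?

one valid linearization: e1, e2, e3
step 1: e1 load() → 1 — value 1
step 2: e2 load() → 1 — value 1
step 3: e3 store(95) — value 95

linearizable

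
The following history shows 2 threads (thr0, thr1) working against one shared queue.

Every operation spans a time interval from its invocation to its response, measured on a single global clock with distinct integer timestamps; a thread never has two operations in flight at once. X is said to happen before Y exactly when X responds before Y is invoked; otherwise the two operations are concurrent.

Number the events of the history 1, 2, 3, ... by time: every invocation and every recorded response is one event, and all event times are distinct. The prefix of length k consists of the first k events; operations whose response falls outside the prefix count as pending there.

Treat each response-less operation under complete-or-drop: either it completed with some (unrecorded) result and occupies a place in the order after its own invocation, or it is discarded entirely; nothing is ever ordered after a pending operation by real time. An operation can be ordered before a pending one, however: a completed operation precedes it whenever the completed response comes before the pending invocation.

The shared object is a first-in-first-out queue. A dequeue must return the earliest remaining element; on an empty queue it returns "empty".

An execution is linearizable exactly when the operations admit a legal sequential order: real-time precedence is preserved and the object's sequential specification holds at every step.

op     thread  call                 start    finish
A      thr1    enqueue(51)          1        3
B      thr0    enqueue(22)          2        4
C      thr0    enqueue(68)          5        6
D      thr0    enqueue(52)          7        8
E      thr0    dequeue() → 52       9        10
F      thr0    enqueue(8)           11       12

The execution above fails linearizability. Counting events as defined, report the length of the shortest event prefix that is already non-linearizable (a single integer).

10

events 1..9 are linearizable; a witness order is A, B, C, D:
1. A enqueue(51), leaving queue <51>
2. B enqueue(22), leaving queue <51,22>
3. C enqueue(68), leaving queue <51,22,68>
4. D enqueue(52), leaving queue <51,22,68,52>
once event 10 joins (E's response, time 10), exhaustive search finds no witness
e.g. A, B, C, D, E: illegal at step 5, since E dequeue() → 52 cannot apply there
e.g. B, A, C, D, E: illegal at step 5, since E dequeue() → 52 cannot apply there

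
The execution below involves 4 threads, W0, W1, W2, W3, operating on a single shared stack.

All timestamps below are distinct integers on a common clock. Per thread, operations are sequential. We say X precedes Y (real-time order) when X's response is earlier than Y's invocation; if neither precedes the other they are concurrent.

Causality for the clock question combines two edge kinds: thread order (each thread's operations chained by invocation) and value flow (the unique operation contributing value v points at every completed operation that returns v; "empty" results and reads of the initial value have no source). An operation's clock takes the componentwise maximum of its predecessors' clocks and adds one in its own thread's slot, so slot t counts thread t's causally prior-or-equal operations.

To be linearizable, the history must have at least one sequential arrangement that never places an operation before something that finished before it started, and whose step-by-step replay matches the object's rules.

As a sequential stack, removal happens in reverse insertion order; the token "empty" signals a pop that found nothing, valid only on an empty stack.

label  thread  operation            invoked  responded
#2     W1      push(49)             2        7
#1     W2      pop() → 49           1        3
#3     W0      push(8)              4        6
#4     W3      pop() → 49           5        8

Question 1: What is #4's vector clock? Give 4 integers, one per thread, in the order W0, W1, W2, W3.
#2 (invocation 2): nothing precedes it; W1's component alone gives (0, 1, 0, 0)
#3 (invocation 4): nothing precedes it; W0's component alone gives (1, 0, 0, 0)
merge at #4 (invoked 5): VC(#2)=(0, 1, 0, 0), own-thread bump on W3 → (0, 1, 0, 1)
merge at #1 (invoked 1): VC(#2)=(0, 1, 0, 0), own-thread bump on W2 → (0, 1, 1, 0)
target: VC(#4) = (0, 1, 0, 1)

(0, 1, 0, 1)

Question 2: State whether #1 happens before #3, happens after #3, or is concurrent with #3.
#1 spans [1,3], #3 spans [4,6]
resp(#1)=3 < inv(#3)=4

before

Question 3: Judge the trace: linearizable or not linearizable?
cut after 7 events: linearizable; cut after 8 events (#4 responds, time 8): not linearizable
4 completed operations, 8 real-time-consistent orders — every stack replay fails
sample order #1, #2, #3, #4 stalls at step 1 — #1 pop() → 49 has no legal effect
sample order #1, #2, #4, #3 stalls at step 1 — #1 pop() → 49 has no legal effect

not linearizable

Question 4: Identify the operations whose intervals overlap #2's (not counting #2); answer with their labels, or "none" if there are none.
#2 spans [2,7]; an op avoiding the whole window 2..7 is ordered, any other is concurrent
#1 [1,3]: concurrent
#3 [4,6]: concurrent
#4 [5,8]: concurrent

#1, #3, #4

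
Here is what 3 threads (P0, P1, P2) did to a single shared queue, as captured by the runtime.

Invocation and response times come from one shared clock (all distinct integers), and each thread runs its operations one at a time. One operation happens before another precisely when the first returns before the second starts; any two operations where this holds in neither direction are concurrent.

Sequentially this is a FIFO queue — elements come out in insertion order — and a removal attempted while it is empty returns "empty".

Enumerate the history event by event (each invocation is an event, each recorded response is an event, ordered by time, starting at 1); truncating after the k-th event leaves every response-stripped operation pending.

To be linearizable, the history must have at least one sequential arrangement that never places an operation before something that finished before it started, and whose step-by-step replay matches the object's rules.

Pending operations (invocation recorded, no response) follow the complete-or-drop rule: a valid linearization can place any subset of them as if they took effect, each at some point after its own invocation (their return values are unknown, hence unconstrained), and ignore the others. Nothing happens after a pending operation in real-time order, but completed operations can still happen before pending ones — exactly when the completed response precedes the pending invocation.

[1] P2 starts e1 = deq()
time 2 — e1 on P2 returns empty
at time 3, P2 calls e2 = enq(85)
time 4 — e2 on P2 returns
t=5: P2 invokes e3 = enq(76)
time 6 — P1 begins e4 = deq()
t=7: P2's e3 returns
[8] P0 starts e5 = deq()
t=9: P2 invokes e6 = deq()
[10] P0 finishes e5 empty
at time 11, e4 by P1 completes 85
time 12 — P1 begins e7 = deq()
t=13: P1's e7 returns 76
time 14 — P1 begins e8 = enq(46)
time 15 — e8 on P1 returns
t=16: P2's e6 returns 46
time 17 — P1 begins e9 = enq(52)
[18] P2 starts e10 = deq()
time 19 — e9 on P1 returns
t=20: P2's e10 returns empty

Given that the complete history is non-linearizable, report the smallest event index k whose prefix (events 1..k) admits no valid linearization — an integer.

events 1..12 are linearizable, e.g. via e1, e2, e3, e4, e6, e5:
step 1: e1 deq() → empty — queue <>
step 2: e2 enq(85) — queue <85>
step 3: e3 enq(76) — queue <85,76>
step 4: e4 deq() → 85 — queue <76>
step 5: e6 deq() (pending, included) — queue <>
step 6: e5 deq() → empty — queue <>
once event 13 joins (e7's response, time 13), exhaustive search finds no witness
including or dropping the 1 pending operation (e6) in any combination fails
sample order e1, e2, e3, e4, e5, e7 (pending dropped) stalls at step 5 — e5 deq() → empty has no legal effect
sample order e1, e2, e3, e5, e4, e7 (pending dropped) stalls at step 4 — e5 deq() → empty has no legal effect

13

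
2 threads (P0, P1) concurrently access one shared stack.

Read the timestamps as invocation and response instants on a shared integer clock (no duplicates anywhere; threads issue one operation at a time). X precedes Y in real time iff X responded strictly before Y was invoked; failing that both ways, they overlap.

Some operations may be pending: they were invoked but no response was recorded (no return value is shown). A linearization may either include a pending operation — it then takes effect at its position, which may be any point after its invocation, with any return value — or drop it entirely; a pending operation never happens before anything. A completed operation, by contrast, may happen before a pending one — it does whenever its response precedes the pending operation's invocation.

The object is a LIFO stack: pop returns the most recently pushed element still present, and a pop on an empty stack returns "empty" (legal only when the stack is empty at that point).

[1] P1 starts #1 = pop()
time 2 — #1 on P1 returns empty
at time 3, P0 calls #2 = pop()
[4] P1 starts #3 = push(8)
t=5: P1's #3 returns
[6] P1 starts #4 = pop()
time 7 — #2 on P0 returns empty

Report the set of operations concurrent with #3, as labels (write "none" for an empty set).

#3 spans [4,5]; an op avoiding the whole window 4..5 is ordered, any other is concurrent
#1 [1,2]: before
#2 [3,7]: concurrent
#4 [6,…): after

#2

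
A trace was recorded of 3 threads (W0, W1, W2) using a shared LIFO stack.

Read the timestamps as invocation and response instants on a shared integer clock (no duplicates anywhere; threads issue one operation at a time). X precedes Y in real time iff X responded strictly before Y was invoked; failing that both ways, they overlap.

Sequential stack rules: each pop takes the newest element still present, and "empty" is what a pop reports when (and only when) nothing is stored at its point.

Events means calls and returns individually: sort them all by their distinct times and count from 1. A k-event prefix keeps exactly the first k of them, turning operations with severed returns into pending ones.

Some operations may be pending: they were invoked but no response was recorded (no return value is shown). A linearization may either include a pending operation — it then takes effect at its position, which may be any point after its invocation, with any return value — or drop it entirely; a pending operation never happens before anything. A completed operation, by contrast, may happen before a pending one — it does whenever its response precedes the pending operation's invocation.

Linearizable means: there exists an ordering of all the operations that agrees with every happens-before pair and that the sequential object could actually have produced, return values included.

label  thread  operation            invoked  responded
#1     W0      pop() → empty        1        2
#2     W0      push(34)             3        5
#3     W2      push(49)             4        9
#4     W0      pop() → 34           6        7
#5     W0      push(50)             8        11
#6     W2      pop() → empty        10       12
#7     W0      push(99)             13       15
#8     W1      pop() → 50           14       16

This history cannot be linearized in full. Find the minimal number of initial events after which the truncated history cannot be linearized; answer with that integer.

12

events 1..11 are still linearizable — one witness is #1, #2, #4, #3, #5:
step 1: #1 pop() → empty — stack <>
step 2: #2 push(34) — stack <34>
step 3: #4 pop() → 34 — stack <>
step 4: #3 push(49) — stack <49>
step 5: #5 push(50) — stack <49,50>
with event 12 included (#6 responding at time 12), all real-time-consistent orders fail
for example #1, #2, #3, #4, #5, #6 fails at step 4: #4 pop() → 34 is not legal there
for example #1, #2, #3, #4, #6, #5 fails at step 4: #4 pop() → 34 is not legal there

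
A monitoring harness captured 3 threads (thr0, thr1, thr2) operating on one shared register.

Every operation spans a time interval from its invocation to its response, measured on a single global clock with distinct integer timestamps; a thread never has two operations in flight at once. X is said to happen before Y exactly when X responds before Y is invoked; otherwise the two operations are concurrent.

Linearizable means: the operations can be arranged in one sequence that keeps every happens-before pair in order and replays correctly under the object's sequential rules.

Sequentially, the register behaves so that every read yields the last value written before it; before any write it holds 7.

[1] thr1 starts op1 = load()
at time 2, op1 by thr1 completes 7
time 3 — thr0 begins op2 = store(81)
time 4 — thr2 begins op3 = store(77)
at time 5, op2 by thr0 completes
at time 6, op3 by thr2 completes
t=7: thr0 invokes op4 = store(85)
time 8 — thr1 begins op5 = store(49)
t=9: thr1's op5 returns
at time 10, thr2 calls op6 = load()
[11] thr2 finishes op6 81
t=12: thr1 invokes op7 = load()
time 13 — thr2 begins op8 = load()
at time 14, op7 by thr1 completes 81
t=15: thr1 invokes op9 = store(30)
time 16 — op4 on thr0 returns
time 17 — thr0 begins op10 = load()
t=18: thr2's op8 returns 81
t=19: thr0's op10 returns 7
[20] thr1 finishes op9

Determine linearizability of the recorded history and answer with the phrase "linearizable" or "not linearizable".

not linearizable

cut after 10 events: linearizable; cut after 11 events (op6 responds, time 11): not linearizable
checked exhaustively: 2 real-time-consistent orders of 5 completed operations, zero legal register replays
completion choices over the 1 pending operation (op4) were checked; none helps
e.g. op1, op2, op3, op5, op6 (pending dropped): illegal at step 5, since op6 load() → 81 cannot apply there
e.g. op1, op3, op2, op5, op6 (pending dropped): illegal at step 5, since op6 load() → 81 cannot apply there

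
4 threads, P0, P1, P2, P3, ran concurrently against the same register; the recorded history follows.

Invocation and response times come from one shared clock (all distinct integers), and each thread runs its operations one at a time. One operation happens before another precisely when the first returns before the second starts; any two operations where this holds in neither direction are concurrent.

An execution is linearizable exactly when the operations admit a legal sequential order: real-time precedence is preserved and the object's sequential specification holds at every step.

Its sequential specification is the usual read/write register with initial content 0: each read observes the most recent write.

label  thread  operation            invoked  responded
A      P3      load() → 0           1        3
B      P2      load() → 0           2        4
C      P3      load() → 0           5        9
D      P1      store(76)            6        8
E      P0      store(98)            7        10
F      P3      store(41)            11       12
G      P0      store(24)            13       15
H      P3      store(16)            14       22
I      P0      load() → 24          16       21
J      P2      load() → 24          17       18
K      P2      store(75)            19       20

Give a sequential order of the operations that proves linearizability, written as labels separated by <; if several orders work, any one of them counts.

A < B < C < D < E < F < G < I < J < H < K

1. A load() → 0, leaving value 0
2. B load() → 0, leaving value 0
3. C load() → 0, leaving value 0
4. D store(76), leaving value 76
5. E store(98), leaving value 98
6. F store(41), leaving value 41
7. G store(24), leaving value 24
8. I load() → 24, leaving value 24
9. J load() → 24, leaving value 24
10. H store(16), leaving value 16
11. K store(75), leaving value 75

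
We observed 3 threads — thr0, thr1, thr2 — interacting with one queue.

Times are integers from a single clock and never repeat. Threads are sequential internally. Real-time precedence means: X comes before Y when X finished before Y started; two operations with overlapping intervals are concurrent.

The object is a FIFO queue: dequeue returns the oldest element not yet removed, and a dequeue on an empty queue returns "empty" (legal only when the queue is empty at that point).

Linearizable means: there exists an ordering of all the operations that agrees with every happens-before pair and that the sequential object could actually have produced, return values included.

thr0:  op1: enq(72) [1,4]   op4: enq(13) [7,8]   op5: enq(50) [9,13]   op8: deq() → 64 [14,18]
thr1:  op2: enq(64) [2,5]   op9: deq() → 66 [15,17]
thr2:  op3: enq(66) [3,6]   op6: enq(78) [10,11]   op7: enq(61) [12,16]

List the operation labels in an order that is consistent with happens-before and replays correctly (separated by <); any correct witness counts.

1. op2 enq(64), leaving queue <64>
2. op3 enq(66), leaving queue <64,66>
3. op1 enq(72), leaving queue <64,66,72>
4. op4 enq(13), leaving queue <64,66,72,13>
5. op5 enq(50), leaving queue <64,66,72,13,50>
6. op6 enq(78), leaving queue <64,66,72,13,50,78>
7. op7 enq(61), leaving queue <64,66,72,13,50,78,61>
8. op8 deq() → 64, leaving queue <66,72,13,50,78,61>
9. op9 deq() → 66, leaving queue <72,13,50,78,61>

op2 < op3 < op1 < op4 < op5 < op6 < op7 < op8 < op9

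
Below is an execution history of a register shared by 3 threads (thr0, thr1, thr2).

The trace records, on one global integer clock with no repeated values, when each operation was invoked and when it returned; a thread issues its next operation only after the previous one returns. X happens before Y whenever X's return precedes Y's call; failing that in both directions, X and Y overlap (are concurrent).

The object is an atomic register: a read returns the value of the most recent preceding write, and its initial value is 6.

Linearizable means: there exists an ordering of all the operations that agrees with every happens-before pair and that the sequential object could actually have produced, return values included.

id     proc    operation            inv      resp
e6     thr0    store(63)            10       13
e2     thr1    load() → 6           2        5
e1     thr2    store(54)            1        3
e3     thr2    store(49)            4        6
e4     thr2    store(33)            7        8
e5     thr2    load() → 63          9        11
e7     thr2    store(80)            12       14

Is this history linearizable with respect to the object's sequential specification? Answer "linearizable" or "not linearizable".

witness order: e2, e1, e3, e4, e6, e5, e7
after step 1 (e2 load() → 6): value 6
after step 2 (e1 store(54)): value 54
after step 3 (e3 store(49)): value 49
after step 4 (e4 store(33)): value 33
after step 5 (e6 store(63)): value 63
after step 6 (e5 load() → 63): value 63
after step 7 (e7 store(80)): value 80

linearizable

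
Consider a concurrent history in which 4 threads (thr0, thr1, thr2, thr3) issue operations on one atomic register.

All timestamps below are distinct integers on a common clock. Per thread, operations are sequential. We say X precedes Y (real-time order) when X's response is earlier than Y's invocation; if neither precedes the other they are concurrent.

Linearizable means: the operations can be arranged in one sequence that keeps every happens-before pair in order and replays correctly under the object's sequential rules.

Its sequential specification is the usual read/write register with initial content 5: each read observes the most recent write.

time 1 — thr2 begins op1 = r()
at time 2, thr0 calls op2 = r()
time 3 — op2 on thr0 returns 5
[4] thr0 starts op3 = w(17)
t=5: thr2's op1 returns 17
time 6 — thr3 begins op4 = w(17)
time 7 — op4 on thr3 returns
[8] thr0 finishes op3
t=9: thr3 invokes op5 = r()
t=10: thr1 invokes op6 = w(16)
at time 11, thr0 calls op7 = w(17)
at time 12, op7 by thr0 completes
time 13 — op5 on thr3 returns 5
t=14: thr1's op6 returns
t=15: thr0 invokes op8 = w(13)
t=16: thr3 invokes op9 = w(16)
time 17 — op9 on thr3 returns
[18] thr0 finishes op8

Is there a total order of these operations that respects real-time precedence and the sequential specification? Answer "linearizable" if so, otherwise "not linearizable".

not linearizable

prefix check: 1..12 passes, 1..13 fails once op5's time-13 response joins
real-time-consistent orders of the 6 completed operations: 10 — all fail the atomic register replay
including or dropping the 1 pending operation (op6) in any combination fails
sample order op1, op2, op3, op4, op5, op7 (pending dropped) stalls at step 1 — op1 r() → 17 has no legal effect
sample order op1, op2, op3, op4, op7, op5 (pending dropped) stalls at step 1 — op1 r() → 17 has no legal effect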